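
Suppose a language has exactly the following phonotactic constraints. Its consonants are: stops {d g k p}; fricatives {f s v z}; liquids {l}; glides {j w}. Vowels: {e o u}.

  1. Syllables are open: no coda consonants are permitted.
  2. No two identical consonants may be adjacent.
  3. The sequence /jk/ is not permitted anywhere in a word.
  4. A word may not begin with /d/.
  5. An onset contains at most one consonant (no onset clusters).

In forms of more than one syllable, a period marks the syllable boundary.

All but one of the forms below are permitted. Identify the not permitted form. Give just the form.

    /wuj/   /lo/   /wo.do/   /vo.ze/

/wuj/

/wuj/ — violates constraint 1: syllable 1 coda /j/ has 1 consonant (> 0) → not permitted
/lo/ — σ1 onset /l/, coda /∅/ ok → permitted
/wo.do/ — σ1 onset /w/, coda /∅/ ok; σ2 onset /d/, coda /∅/ ok → permitted
/vo.ze/ — σ1 onset /v/, coda /∅/ ok; σ2 onset /z/, coda /∅/ ok → permitted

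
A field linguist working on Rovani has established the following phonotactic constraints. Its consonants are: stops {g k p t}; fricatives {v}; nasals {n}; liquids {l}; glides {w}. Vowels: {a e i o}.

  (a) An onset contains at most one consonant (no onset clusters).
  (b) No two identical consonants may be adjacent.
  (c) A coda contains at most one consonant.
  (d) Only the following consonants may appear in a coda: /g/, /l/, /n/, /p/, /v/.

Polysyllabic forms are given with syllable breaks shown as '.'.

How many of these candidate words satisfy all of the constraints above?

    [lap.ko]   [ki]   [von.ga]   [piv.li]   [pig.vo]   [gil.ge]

6

[lap.ko] — σ1 onset /l/, coda /p/ ok; σ2 onset /k/, coda /∅/ ok → licit
[ki] — σ1 onset /k/, coda /∅/ ok → licit
[von.ga] — σ1 onset /v/, coda /n/ ok; σ2 onset /g/, coda /∅/ ok → licit
[piv.li] — σ1 onset /p/, coda /v/ ok; σ2 onset /l/, coda /∅/ ok → licit
[pig.vo] — σ1 onset /p/, coda /g/ ok; σ2 onset /v/, coda /∅/ ok → licit
[gil.ge] — σ1 onset /g/, coda /l/ ok; σ2 onset /g/, coda /∅/ ok → licit
Licit: [lap.ko], [ki], [von.ga], [piv.li], [pig.vo], [gil.ge] → 6.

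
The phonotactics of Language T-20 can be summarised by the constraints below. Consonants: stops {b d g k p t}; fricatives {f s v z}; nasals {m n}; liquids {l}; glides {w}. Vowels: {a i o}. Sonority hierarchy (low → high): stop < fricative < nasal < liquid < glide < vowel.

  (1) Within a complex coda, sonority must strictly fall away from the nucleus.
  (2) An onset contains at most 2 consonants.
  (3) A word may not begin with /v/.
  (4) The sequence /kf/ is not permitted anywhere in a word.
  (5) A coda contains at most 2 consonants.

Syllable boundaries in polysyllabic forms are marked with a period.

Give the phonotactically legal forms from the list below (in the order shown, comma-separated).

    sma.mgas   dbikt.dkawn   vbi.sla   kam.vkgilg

sma.mgas — σ1 onset /sm/ (2C), coda /∅/ ok; σ2 onset /mg/ (2C), coda /s/ ok → phonotactically legal
dbikt.dkawn — violates constraint 1: syllable 1 coda /kt/: /k/ (stop, 1) → /t/ (stop, 1) does not fall → phonotactically illegal
vbi.sla — violates constraint 3: word begins with /v/ → phonotactically illegal
kam.vkgilg — violates constraint 2: syllable 2 onset /vkg/ has 3 consonants (> 2) → phonotactically illegal

sma.mgas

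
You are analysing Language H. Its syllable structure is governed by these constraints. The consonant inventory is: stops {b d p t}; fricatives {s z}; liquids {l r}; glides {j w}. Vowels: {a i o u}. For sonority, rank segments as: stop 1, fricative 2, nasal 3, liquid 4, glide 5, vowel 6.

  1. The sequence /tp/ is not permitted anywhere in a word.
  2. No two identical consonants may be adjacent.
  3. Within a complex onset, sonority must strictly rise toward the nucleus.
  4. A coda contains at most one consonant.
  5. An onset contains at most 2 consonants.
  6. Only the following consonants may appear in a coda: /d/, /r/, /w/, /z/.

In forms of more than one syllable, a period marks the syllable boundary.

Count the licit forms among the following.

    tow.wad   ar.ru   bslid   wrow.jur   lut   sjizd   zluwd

tow.wad — violates constraint 2: adjacent identical consonants /ww/ → illicit
ar.ru — violates constraint 2: adjacent identical consonants /rr/ → illicit
bslid — violates constraint 5: syllable 1 onset /bsl/ has 3 consonants (> 2) → illicit
wrow.jur — violates constraint 3: syllable 1 onset /wr/: /w/ (glide, 5) → /r/ (liquid, 4) does not rise → illicit
lut — violates constraint 6: syllable 1 coda contains /t/, which is not a licensed coda consonant → illicit
sjizd — violates constraint 4: syllable 1 coda /zd/ has 2 consonants (> 1) → illicit
zluwd — violates constraint 4: syllable 1 coda /wd/ has 2 consonants (> 1) → illicit
No form is licit → 0.

0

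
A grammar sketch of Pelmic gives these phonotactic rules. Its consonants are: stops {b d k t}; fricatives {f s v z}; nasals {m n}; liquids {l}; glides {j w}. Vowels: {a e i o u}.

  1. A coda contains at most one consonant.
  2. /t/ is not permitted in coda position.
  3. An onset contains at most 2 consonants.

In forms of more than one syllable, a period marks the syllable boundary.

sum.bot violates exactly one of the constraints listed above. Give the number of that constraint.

sum.bot: syllable 2 coda contains /t/.
This is a violation of constraint 2: "/t/ is not permitted in coda position."
The remaining constraints (1, 3) are satisfied.

2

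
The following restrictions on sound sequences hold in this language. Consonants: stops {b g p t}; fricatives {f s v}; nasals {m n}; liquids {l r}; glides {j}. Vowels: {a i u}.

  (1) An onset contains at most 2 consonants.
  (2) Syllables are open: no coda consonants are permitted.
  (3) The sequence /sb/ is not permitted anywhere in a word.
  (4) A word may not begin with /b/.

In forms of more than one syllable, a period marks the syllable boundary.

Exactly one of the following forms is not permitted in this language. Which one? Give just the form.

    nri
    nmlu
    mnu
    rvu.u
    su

nmlu

nri — σ1 onset /nr/ (2C), coda /∅/ ok → permitted
nmlu — violates constraint 1: syllable 1 onset /nml/ has 3 consonants (> 2) → not permitted
mnu — σ1 onset /mn/ (2C), coda /∅/ ok → permitted
rvu.u — σ1 onset /rv/ (2C), coda /∅/ ok; σ2 onset /∅/, coda /∅/ ok → permitted
su — σ1 onset /s/, coda /∅/ ok → permitted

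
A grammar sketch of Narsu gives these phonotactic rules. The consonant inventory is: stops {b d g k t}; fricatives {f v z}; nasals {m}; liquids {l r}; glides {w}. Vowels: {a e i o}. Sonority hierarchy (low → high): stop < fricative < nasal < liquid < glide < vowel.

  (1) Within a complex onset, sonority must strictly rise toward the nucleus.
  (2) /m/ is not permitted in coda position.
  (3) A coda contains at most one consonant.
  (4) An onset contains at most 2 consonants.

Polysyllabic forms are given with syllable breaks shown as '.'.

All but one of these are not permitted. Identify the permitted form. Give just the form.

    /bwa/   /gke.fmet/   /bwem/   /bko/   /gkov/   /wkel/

/bwa/

/bwa/ — σ1 onset /bw/ (1→5 rises), coda /∅/ ok → permitted
/gke.fmet/ — violates constraint 1: syllable 1 onset /gk/: /g/ (stop, 1) → /k/ (stop, 1) does not rise → not permitted
/bwem/ — violates constraint 2: syllable 1 coda contains /m/ → not permitted
/bko/ — violates constraint 1: syllable 1 onset /bk/: /b/ (stop, 1) → /k/ (stop, 1) does not rise → not permitted
/gkov/ — violates constraint 1: syllable 1 onset /gk/: /g/ (stop, 1) → /k/ (stop, 1) does not rise → not permitted
/wkel/ — violates constraint 1: syllable 1 onset /wk/: /w/ (glide, 5) → /k/ (stop, 1) does not rise → not permitted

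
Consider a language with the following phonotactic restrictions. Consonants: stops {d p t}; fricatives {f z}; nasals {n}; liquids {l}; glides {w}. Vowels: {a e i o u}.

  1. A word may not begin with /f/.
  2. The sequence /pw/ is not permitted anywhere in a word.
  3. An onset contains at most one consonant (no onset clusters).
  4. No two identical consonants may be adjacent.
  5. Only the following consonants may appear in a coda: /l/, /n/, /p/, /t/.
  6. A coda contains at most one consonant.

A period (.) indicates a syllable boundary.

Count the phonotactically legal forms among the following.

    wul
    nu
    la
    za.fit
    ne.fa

wul — σ1 onset /w/, coda /l/ ok → phonotactically legal
nu — σ1 onset /n/, coda /∅/ ok → phonotactically legal
la — σ1 onset /l/, coda /∅/ ok → phonotactically legal
za.fit — σ1 onset /z/, coda /∅/ ok; σ2 onset /f/, coda /t/ ok → phonotactically legal
ne.fa — σ1 onset /n/, coda /∅/ ok; σ2 onset /f/, coda /∅/ ok → phonotactically legal
Phonotactically legal: wul, nu, la, za.fit, ne.fa → 5.

5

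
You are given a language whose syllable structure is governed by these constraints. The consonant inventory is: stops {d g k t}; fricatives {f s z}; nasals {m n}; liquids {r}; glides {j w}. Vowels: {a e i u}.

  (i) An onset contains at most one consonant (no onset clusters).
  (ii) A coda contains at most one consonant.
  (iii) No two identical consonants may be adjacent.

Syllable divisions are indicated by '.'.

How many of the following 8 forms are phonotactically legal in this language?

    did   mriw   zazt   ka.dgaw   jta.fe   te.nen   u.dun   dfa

did — σ1 onset /d/, coda /d/ ok → phonotactically legal
mriw — violates constraint (i): syllable 1 onset /mr/ has 2 consonants (> 1) → phonotactically illegal
zazt — violates constraint (ii): syllable 1 coda /zt/ has 2 consonants (> 1) → phonotactically illegal
ka.dgaw — violates constraint (i): syllable 2 onset /dg/ has 2 consonants (> 1) → phonotactically illegal
jta.fe — violates constraint (i): syllable 1 onset /jt/ has 2 consonants (> 1) → phonotactically illegal
te.nen — σ1 onset /t/, coda /∅/ ok; σ2 onset /n/, coda /n/ ok → phonotactically legal
u.dun — σ1 onset /∅/, coda /∅/ ok; σ2 onset /d/, coda /n/ ok → phonotactically legal
dfa — violates constraint (i): syllable 1 onset /df/ has 2 consonants (> 1) → phonotactically illegal
Phonotactically legal: did, te.nen, u.dun → 3.

3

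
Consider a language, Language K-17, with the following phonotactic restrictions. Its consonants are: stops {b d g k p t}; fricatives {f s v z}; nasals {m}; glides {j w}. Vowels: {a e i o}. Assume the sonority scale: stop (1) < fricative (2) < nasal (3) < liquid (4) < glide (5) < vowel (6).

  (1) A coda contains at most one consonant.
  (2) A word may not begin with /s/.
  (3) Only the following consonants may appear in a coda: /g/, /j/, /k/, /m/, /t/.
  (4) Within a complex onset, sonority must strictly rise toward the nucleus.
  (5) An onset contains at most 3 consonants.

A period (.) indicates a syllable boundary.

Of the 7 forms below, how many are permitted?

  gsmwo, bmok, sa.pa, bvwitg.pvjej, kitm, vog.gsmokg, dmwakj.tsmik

gsmwo — violates constraint 5: syllable 1 onset /gsmw/ has 4 consonants (> 3) → not permitted
bmok — σ1 onset /bm/ (1→3 rises), coda /k/ ok → permitted
sa.pa — violates constraint 2: word begins with /s/ → not permitted
bvwitg.pvjej — violates constraint 1: syllable 1 coda /tg/ has 2 consonants (> 1) → not permitted
kitm — violates constraint 1: syllable 1 coda /tm/ has 2 consonants (> 1) → not permitted
vog.gsmokg — violates constraint 1: syllable 2 coda /kg/ has 2 consonants (> 1) → not permitted
dmwakj.tsmik — violates constraint 1: syllable 1 coda /kj/ has 2 consonants (> 1) → not permitted
Permitted: bmok → 1.

1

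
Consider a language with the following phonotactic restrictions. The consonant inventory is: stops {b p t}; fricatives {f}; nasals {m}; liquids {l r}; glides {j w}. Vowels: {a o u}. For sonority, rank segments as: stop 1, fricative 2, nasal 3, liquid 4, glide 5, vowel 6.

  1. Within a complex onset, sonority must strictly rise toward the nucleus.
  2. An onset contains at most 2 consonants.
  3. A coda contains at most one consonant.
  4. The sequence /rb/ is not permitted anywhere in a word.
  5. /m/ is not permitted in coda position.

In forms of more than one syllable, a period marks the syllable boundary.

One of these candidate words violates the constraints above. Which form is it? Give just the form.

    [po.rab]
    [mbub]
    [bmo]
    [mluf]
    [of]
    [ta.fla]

[po.rab] — σ1 onset /p/, coda /∅/ ok; σ2 onset /r/, coda /b/ ok → permitted
[mbub] — violates constraint 1: syllable 1 onset /mb/: /m/ (nasal, 3) → /b/ (stop, 1) does not rise → not permitted
[bmo] — σ1 onset /bm/ (1→3 rises), coda /∅/ ok → permitted
[mluf] — σ1 onset /ml/ (3→4 rises), coda /f/ ok → permitted
[of] — σ1 onset /∅/, coda /f/ ok → permitted
[ta.fla] — σ1 onset /t/, coda /∅/ ok; σ2 onset /fl/ (2→4 rises), coda /∅/ ok → permitted

[mbub]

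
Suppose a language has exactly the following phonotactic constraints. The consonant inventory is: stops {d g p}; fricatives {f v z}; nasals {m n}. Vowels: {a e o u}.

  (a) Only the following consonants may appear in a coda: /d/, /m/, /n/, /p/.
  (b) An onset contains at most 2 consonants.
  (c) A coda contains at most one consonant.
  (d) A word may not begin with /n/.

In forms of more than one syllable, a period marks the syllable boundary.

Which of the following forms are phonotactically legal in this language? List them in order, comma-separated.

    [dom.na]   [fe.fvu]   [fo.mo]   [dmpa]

[dom.na] — σ1 onset /d/, coda /m/ ok; σ2 onset /n/, coda /∅/ ok → phonotactically legal
[fe.fvu] — σ1 onset /f/, coda /∅/ ok; σ2 onset /fv/ (2C), coda /∅/ ok → phonotactically legal
[fo.mo] — σ1 onset /f/, coda /∅/ ok; σ2 onset /m/, coda /∅/ ok → phonotactically legal
[dmpa] — violates constraint (b): syllable 1 onset /dmp/ has 3 consonants (> 2) → phonotactically illegal

[dom.na], [fe.fvu], [fo.mo]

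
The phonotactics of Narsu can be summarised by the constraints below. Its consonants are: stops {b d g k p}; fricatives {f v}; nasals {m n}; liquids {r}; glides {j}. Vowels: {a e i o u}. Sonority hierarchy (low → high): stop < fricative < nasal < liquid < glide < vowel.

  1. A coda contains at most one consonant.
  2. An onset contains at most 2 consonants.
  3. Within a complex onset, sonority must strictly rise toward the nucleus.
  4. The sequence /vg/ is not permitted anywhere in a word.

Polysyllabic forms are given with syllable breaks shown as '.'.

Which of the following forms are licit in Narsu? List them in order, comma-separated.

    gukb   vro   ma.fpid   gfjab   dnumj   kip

vro, kip

gukb — violates constraint 1: syllable 1 coda /kb/ has 2 consonants (> 1) → illicit
vro — σ1 onset /vr/ (2→4 rises), coda /∅/ ok → licit
ma.fpid — violates constraint 3: syllable 2 onset /fp/: /f/ (fricative, 2) → /p/ (stop, 1) does not rise → illicit
gfjab — violates constraint 2: syllable 1 onset /gfj/ has 3 consonants (> 2) → illicit
dnumj — violates constraint 1: syllable 1 coda /mj/ has 2 consonants (> 1) → illicit
kip — σ1 onset /k/, coda /p/ ok → licit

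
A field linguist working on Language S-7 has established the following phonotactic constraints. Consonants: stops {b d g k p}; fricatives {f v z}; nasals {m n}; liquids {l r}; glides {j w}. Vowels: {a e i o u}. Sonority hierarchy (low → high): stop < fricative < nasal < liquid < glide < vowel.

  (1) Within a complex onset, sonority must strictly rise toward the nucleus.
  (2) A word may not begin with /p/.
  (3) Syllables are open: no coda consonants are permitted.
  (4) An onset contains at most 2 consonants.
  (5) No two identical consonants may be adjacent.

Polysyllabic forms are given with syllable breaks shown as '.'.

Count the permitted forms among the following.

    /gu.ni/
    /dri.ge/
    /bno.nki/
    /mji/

/gu.ni/ — σ1 onset /g/, coda /∅/ ok; σ2 onset /n/, coda /∅/ ok → permitted
/dri.ge/ — σ1 onset /dr/ (1→4 rises), coda /∅/ ok; σ2 onset /g/, coda /∅/ ok → permitted
/bno.nki/ — violates constraint 1: syllable 2 onset /nk/: /n/ (nasal, 3) → /k/ (stop, 1) does not rise → not permitted
/mji/ — σ1 onset /mj/ (3→5 rises), coda /∅/ ok → permitted
Permitted: /gu.ni/, /dri.ge/, /mji/ → 3.

3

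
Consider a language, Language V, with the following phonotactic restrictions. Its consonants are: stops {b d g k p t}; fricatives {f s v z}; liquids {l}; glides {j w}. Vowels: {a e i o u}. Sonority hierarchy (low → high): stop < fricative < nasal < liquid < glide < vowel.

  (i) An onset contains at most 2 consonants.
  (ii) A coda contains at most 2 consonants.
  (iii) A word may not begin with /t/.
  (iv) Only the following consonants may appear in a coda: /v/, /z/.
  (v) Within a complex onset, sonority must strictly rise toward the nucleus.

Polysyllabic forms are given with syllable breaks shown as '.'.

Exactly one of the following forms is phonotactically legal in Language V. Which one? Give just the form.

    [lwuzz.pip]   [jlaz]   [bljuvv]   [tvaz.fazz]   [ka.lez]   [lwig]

[ka.lez]

[lwuzz.pip] — violates constraint (iv): syllable 2 coda contains /p/, which is not a licensed coda consonant → phonotactically illegal
[jlaz] — violates constraint (v): syllable 1 onset /jl/: /j/ (glide, 5) → /l/ (liquid, 4) does not rise → phonotactically illegal
[bljuvv] — violates constraint (i): syllable 1 onset /blj/ has 3 consonants (> 2) → phonotactically illegal
[tvaz.fazz] — violates constraint (iii): word begins with /t/ → phonotactically illegal
[ka.lez] — σ1 onset /k/, coda /∅/ ok; σ2 onset /l/, coda /z/ ok → phonotactically legal
[lwig] — violates constraint (iv): syllable 1 coda contains /g/, which is not a licensed coda consonant → phonotactically illegal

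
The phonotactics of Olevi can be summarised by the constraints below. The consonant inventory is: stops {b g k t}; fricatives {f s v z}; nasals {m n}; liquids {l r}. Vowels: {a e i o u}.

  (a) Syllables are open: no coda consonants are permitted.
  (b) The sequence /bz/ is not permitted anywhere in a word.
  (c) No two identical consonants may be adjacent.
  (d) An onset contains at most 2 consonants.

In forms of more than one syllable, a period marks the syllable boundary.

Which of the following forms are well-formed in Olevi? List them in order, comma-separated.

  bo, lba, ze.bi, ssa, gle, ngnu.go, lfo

bo — σ1 onset /b/, coda /∅/ ok → well-formed
lba — σ1 onset /lb/ (2C), coda /∅/ ok → well-formed
ze.bi — σ1 onset /z/, coda /∅/ ok; σ2 onset /b/, coda /∅/ ok → well-formed
ssa — violates constraint (c): adjacent identical consonants /ss/ → ill-formed
gle — σ1 onset /gl/ (2C), coda /∅/ ok → well-formed
ngnu.go — violates constraint (d): syllable 1 onset /ngn/ has 3 consonants (> 2) → ill-formed
lfo — σ1 onset /lf/ (2C), coda /∅/ ok → well-formed

bo, lba, ze.bi, gle, lfo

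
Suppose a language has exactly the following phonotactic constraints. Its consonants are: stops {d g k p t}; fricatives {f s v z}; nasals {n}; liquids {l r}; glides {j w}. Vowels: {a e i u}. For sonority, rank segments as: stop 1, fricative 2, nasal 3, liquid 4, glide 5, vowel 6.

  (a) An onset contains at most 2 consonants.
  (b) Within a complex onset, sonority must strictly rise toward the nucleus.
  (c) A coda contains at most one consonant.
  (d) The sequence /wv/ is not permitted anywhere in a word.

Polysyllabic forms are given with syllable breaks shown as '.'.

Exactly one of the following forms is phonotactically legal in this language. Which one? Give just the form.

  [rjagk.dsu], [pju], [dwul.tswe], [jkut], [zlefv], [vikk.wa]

[pju]

[rjagk.dsu] — violates constraint (c): syllable 1 coda /gk/ has 2 consonants (> 1) → phonotactically illegal
[pju] — σ1 onset /pj/ (1→5 rises), coda /∅/ ok → phonotactically legal
[dwul.tswe] — violates constraint (a): syllable 2 onset /tsw/ has 3 consonants (> 2) → phonotactically illegal
[jkut] — violates constraint (b): syllable 1 onset /jk/: /j/ (glide, 5) → /k/ (stop, 1) does not rise → phonotactically illegal
[zlefv] — violates constraint (c): syllable 1 coda /fv/ has 2 consonants (> 1) → phonotactically illegal
[vikk.wa] — violates constraint (c): syllable 1 coda /kk/ has 2 consonants (> 1) → phonotactically illegal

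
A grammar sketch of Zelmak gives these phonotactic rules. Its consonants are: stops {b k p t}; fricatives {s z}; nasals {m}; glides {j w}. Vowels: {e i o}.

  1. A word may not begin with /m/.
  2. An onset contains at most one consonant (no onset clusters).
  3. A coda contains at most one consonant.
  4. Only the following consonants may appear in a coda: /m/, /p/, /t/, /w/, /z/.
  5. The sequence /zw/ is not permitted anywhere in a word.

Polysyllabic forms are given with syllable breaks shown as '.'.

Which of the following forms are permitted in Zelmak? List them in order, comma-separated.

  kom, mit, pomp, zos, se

kom — σ1 onset /k/, coda /m/ ok → permitted
mit — violates constraint 1: word begins with /m/ → not permitted
pomp — violates constraint 3: syllable 1 coda /mp/ has 2 consonants (> 1) → not permitted
zos — violates constraint 4: syllable 1 coda contains /s/, which is not a licensed coda consonant → not permitted
se — σ1 onset /s/, coda /∅/ ok → permitted

kom, se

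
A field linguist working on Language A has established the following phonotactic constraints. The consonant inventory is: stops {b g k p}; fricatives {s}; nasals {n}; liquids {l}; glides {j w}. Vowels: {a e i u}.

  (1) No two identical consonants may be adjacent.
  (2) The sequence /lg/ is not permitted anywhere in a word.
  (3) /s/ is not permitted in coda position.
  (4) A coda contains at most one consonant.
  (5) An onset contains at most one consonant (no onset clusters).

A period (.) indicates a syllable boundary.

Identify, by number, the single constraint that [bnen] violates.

[bnen]: syllable 1 onset /bn/ has 2 consonants (> 1).
This is a violation of constraint 5: "An onset contains at most one consonant (no onset clusters)."
The remaining constraints (1, 2, 3, 4) are satisfied.

5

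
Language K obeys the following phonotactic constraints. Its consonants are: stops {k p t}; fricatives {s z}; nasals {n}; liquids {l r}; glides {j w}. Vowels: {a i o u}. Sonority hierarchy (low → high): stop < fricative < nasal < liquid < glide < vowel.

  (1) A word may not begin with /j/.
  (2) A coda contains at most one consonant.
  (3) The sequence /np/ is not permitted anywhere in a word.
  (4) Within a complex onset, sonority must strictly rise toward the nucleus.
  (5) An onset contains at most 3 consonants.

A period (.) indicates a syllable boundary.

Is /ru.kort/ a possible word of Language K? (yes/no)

no

/ru.kort/ — violates constraint 2: syllable 2 coda /rt/ has 2 consonants (> 1) → not permitted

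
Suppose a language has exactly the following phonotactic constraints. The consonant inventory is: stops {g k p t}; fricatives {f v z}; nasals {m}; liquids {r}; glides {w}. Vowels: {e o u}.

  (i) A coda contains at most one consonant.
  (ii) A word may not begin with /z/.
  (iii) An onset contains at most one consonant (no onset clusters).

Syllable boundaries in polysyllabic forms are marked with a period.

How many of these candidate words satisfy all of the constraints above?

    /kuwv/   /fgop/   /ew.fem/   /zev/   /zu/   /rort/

1

/kuwv/ — violates constraint (i): syllable 1 coda /wv/ has 2 consonants (> 1) → phonotactically illegal
/fgop/ — violates constraint (iii): syllable 1 onset /fg/ has 2 consonants (> 1) → phonotactically illegal
/ew.fem/ — σ1 onset /∅/, coda /w/ ok; σ2 onset /f/, coda /m/ ok → phonotactically legal
/zev/ — violates constraint (ii): word begins with /z/ → phonotactically illegal
/zu/ — violates constraint (ii): word begins with /z/ → phonotactically illegal
/rort/ — violates constraint (i): syllable 1 coda /rt/ has 2 consonants (> 1) → phonotactically illegal
Phonotactically legal: /ew.fem/ → 1.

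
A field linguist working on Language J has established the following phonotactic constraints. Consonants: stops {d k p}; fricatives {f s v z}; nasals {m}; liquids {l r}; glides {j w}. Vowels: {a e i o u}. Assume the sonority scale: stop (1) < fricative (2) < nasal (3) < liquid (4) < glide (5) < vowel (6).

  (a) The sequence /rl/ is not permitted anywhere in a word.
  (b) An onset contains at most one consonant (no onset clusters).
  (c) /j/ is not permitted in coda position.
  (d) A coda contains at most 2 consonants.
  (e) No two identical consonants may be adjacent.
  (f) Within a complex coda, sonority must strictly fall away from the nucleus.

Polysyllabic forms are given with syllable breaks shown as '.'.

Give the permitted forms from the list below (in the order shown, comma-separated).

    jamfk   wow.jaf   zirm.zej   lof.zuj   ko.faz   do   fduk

wow.jaf, ko.faz, do

jamfk — violates constraint (d): syllable 1 coda /mfk/ has 3 consonants (> 2) → not permitted
wow.jaf — σ1 onset /w/, coda /w/ ok; σ2 onset /j/, coda /f/ ok → permitted
zirm.zej — violates constraint (c): syllable 2 coda contains /j/ → not permitted
lof.zuj — violates constraint (c): syllable 2 coda contains /j/ → not permitted
ko.faz — σ1 onset /k/, coda /∅/ ok; σ2 onset /f/, coda /z/ ok → permitted
do — σ1 onset /d/, coda /∅/ ok → permitted
fduk — violates constraint (b): syllable 1 onset /fd/ has 2 consonants (> 1) → not permitted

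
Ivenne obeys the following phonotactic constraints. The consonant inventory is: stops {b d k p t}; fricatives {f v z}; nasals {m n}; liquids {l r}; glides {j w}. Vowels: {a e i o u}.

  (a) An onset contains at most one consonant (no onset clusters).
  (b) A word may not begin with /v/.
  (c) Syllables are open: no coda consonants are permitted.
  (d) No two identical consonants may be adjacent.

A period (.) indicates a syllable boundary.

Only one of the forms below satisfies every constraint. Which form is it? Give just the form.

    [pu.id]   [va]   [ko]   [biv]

[ko]

[pu.id] — violates constraint (c): syllable 2 coda /d/ has 1 consonant (> 0) → not permitted
[va] — violates constraint (b): word begins with /v/ → not permitted
[ko] — σ1 onset /k/, coda /∅/ ok → permitted
[biv] — violates constraint (c): syllable 1 coda /v/ has 1 consonant (> 0) → not permitted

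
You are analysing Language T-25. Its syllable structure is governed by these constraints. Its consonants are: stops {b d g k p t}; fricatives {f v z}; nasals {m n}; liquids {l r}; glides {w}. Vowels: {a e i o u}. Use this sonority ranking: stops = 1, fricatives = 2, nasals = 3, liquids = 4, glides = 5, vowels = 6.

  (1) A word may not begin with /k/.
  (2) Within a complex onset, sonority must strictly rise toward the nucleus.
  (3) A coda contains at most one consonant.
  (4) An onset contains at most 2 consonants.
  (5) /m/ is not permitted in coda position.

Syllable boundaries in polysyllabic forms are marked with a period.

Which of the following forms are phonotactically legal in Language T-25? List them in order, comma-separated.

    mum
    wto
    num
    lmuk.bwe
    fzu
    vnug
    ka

mum — violates constraint 5: syllable 1 coda contains /m/ → phonotactically illegal
wto — violates constraint 2: syllable 1 onset /wt/: /w/ (glide, 5) → /t/ (stop, 1) does not rise → phonotactically illegal
num — violates constraint 5: syllable 1 coda contains /m/ → phonotactically illegal
lmuk.bwe — violates constraint 2: syllable 1 onset /lm/: /l/ (liquid, 4) → /m/ (nasal, 3) does not rise → phonotactically illegal
fzu — violates constraint 2: syllable 1 onset /fz/: /f/ (fricative, 2) → /z/ (fricative, 2) does not rise → phonotactically illegal
vnug — σ1 onset /vn/ (2→3 rises), coda /g/ ok → phonotactically legal
ka — violates constraint 1: word begins with /k/ → phonotactically illegal

vnug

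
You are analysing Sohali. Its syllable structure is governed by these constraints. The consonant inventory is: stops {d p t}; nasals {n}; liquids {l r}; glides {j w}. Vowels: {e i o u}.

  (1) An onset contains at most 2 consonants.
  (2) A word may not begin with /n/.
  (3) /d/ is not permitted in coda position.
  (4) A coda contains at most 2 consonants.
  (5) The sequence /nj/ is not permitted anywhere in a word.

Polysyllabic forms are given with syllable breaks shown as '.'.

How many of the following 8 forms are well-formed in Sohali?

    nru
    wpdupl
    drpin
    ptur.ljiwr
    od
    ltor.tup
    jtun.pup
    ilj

nru — violates constraint 2: word begins with /n/ → ill-formed
wpdupl — violates constraint 1: syllable 1 onset /wpd/ has 3 consonants (> 2) → ill-formed
drpin — violates constraint 1: syllable 1 onset /drp/ has 3 consonants (> 2) → ill-formed
ptur.ljiwr — σ1 onset /pt/ (2C), coda /r/ ok; σ2 onset /lj/ (2C), coda /wr/ (2C) ok → well-formed
od — violates constraint 3: syllable 1 coda contains /d/ → ill-formed
ltor.tup — σ1 onset /lt/ (2C), coda /r/ ok; σ2 onset /t/, coda /p/ ok → well-formed
jtun.pup — σ1 onset /jt/ (2C), coda /n/ ok; σ2 onset /p/, coda /p/ ok → well-formed
ilj — σ1 onset /∅/, coda /lj/ (2C) ok → well-formed
Well-formed: ptur.ljiwr, ltor.tup, jtun.pup, ilj → 4.

4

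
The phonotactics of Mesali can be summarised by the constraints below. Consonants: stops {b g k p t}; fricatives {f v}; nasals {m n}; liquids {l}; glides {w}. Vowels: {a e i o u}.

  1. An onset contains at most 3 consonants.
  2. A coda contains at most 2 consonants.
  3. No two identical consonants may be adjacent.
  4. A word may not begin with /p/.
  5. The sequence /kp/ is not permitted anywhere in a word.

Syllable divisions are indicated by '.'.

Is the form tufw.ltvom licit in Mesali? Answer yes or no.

yes

tufw.ltvom — σ1 onset /t/, coda /fw/ (2C) ok; σ2 onset /ltv/ (3C), coda /m/ ok → licit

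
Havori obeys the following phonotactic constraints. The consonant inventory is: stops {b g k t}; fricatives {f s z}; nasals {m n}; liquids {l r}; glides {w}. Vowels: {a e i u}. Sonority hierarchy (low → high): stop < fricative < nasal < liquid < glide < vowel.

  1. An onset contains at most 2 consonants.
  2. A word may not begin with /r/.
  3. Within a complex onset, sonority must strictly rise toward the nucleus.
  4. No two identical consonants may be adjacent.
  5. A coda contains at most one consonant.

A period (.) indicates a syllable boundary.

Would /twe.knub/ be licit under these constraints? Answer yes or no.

/twe.knub/ — σ1 onset /tw/ (1→5 rises), coda /∅/ ok; σ2 onset /kn/ (1→3 rises), coda /b/ ok → licit

yes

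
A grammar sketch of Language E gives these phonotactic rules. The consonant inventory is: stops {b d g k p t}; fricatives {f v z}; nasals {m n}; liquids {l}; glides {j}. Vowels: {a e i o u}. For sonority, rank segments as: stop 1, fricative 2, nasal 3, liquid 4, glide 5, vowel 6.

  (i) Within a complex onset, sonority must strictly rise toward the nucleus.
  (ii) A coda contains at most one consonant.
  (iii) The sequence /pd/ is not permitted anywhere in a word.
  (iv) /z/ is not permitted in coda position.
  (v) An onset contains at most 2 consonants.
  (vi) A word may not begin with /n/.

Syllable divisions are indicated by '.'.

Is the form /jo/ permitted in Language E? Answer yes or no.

/jo/ — σ1 onset /j/, coda /∅/ ok → permitted

yes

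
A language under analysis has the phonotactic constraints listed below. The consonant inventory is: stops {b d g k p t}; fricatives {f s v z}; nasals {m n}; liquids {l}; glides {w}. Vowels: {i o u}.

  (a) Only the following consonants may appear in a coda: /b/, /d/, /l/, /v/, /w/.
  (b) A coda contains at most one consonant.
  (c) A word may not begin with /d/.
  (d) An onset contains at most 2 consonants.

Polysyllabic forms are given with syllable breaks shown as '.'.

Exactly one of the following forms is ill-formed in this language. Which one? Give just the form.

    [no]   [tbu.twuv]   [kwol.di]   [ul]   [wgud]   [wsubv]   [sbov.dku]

[no] — σ1 onset /n/, coda /∅/ ok → well-formed
[tbu.twuv] — σ1 onset /tb/ (2C), coda /∅/ ok; σ2 onset /tw/ (2C), coda /v/ ok → well-formed
[kwol.di] — σ1 onset /kw/ (2C), coda /l/ ok; σ2 onset /d/, coda /∅/ ok → well-formed
[ul] — σ1 onset /∅/, coda /l/ ok → well-formed
[wgud] — σ1 onset /wg/ (2C), coda /d/ ok → well-formed
[wsubv] — violates constraint (b): syllable 1 coda /bv/ has 2 consonants (> 1) → ill-formed
[sbov.dku] — σ1 onset /sb/ (2C), coda /v/ ok; σ2 onset /dk/ (2C), coda /∅/ ok → well-formed

[wsubv]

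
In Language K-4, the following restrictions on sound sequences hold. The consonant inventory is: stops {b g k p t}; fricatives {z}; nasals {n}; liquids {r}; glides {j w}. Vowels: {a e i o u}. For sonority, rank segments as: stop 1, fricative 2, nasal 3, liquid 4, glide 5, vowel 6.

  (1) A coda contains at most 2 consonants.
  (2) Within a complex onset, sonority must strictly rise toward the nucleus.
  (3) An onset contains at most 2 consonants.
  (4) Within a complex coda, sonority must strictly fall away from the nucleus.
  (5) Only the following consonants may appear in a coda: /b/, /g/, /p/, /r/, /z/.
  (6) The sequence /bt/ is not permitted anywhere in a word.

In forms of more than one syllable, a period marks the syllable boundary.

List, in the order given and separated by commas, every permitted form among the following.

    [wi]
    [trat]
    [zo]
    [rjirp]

[wi] — σ1 onset /w/, coda /∅/ ok → permitted
[trat] — violates constraint 5: syllable 1 coda contains /t/, which is not a licensed coda consonant → not permitted
[zo] — σ1 onset /z/, coda /∅/ ok → permitted
[rjirp] — σ1 onset /rj/ (4→5 rises), coda /rp/ (4→1 falls) ok → permitted

[wi], [zo], [rjirp]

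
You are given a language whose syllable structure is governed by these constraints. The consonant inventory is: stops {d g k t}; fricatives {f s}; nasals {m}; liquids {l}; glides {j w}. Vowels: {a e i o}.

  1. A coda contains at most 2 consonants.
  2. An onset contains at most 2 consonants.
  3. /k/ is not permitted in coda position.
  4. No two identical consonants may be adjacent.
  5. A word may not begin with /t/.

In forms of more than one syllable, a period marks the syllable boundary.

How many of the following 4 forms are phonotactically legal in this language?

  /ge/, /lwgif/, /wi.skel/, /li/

/ge/ — σ1 onset /g/, coda /∅/ ok → phonotactically legal
/lwgif/ — violates constraint 2: syllable 1 onset /lwg/ has 3 consonants (> 2) → phonotactically illegal
/wi.skel/ — σ1 onset /w/, coda /∅/ ok; σ2 onset /sk/ (2C), coda /l/ ok → phonotactically legal
/li/ — σ1 onset /l/, coda /∅/ ok → phonotactically legal
Phonotactically legal: /ge/, /wi.skel/, /li/ → 3.

3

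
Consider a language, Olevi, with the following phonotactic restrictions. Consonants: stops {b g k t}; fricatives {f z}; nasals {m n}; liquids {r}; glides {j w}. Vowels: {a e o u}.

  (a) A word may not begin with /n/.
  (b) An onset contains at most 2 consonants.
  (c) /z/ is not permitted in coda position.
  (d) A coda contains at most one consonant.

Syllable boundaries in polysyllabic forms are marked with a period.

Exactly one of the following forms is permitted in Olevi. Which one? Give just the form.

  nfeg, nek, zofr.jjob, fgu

nfeg — violates constraint (a): word begins with /n/ → not permitted
nek — violates constraint (a): word begins with /n/ → not permitted
zofr.jjob — violates constraint (d): syllable 1 coda /fr/ has 2 consonants (> 1) → not permitted
fgu — σ1 onset /fg/ (2C), coda /∅/ ok → permitted

fgu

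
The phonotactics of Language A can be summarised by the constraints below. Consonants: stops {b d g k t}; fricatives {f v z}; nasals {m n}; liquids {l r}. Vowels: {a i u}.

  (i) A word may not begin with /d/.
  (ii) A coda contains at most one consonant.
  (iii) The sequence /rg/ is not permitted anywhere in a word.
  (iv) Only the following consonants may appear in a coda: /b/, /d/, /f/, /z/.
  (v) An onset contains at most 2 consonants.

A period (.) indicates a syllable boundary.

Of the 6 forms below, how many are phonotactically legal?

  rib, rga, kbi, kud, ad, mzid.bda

rib — σ1 onset /r/, coda /b/ ok → phonotactically legal
rga — violates constraint (iii): contains banned sequence /rg/ → phonotactically illegal
kbi — σ1 onset /kb/ (2C), coda /∅/ ok → phonotactically legal
kud — σ1 onset /k/, coda /d/ ok → phonotactically legal
ad — σ1 onset /∅/, coda /d/ ok → phonotactically legal
mzid.bda — σ1 onset /mz/ (2C), coda /d/ ok; σ2 onset /bd/ (2C), coda /∅/ ok → phonotactically legal
Phonotactically legal: rib, kbi, kud, ad, mzid.bda → 5.

5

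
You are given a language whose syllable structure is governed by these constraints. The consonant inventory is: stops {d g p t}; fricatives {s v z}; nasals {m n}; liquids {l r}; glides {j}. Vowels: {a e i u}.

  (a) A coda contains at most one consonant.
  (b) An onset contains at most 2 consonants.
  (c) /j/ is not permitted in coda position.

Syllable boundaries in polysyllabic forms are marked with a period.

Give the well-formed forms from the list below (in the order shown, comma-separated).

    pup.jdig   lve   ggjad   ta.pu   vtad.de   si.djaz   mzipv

pup.jdig, lve, ta.pu, vtad.de, si.djaz

pup.jdig — σ1 onset /p/, coda /p/ ok; σ2 onset /jd/ (2C), coda /g/ ok → well-formed
lve — σ1 onset /lv/ (2C), coda /∅/ ok → well-formed
ggjad — violates constraint (b): syllable 1 onset /ggj/ has 3 consonants (> 2) → ill-formed
ta.pu — σ1 onset /t/, coda /∅/ ok; σ2 onset /p/, coda /∅/ ok → well-formed
vtad.de — σ1 onset /vt/ (2C), coda /d/ ok; σ2 onset /d/, coda /∅/ ok → well-formed
si.djaz — σ1 onset /s/, coda /∅/ ok; σ2 onset /dj/ (2C), coda /z/ ok → well-formed
mzipv — violates constraint (a): syllable 1 coda /pv/ has 2 consonants (> 1) → ill-formed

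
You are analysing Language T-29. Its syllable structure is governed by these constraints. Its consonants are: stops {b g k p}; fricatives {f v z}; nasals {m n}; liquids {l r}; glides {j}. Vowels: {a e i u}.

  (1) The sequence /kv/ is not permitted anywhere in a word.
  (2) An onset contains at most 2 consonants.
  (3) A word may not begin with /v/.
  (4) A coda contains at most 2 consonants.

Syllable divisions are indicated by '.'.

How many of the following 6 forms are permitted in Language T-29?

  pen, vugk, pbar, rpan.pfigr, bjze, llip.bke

pen — σ1 onset /p/, coda /n/ ok → permitted
vugk — violates constraint 3: word begins with /v/ → not permitted
pbar — σ1 onset /pb/ (2C), coda /r/ ok → permitted
rpan.pfigr — σ1 onset /rp/ (2C), coda /n/ ok; σ2 onset /pf/ (2C), coda /gr/ (2C) ok → permitted
bjze — violates constraint 2: syllable 1 onset /bjz/ has 3 consonants (> 2) → not permitted
llip.bke — σ1 onset /ll/ (2C), coda /p/ ok; σ2 onset /bk/ (2C), coda /∅/ ok → permitted
Permitted: pen, pbar, rpan.pfigr, llip.bke → 4.

4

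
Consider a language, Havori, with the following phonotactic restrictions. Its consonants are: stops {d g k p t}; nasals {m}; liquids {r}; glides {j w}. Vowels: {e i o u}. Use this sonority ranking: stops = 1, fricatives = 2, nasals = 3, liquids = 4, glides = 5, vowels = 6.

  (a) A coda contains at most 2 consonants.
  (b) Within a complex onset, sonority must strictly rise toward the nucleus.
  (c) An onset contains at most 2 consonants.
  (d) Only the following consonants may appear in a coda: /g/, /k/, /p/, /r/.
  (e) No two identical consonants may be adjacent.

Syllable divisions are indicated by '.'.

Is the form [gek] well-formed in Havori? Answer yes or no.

[gek] — σ1 onset /g/, coda /k/ ok → well-formed

yes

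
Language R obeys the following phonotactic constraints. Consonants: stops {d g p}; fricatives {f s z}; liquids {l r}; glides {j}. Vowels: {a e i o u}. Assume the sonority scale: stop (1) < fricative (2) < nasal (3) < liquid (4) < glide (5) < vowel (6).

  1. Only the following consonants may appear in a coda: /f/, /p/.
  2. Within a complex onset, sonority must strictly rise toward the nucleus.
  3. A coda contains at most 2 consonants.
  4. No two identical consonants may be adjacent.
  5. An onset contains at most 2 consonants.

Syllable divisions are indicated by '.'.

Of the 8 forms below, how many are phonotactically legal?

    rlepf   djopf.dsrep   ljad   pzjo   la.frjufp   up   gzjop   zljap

rlepf — violates constraint 2: syllable 1 onset /rl/: /r/ (liquid, 4) → /l/ (liquid, 4) does not rise → phonotactically illegal
djopf.dsrep — violates constraint 5: syllable 2 onset /dsr/ has 3 consonants (> 2) → phonotactically illegal
ljad — violates constraint 1: syllable 1 coda contains /d/, which is not a licensed coda consonant → phonotactically illegal
pzjo — violates constraint 5: syllable 1 onset /pzj/ has 3 consonants (> 2) → phonotactically illegal
la.frjufp — violates constraint 5: syllable 2 onset /frj/ has 3 consonants (> 2) → phonotactically illegal
up — σ1 onset /∅/, coda /p/ ok → phonotactically legal
gzjop — violates constraint 5: syllable 1 onset /gzj/ has 3 consonants (> 2) → phonotactically illegal
zljap — violates constraint 5: syllable 1 onset /zlj/ has 3 consonants (> 2) → phonotactically illegal
Phonotactically legal: up → 1.

1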